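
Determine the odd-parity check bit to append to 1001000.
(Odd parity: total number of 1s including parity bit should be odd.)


Number of 1s in data: 2
Parity bit: 1

1


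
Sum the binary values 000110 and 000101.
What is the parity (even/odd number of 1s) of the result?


000110 = 6
000101 = 5
Sum = 11 = 1011
1s count = 3

odd parity (3 ones in 1011)


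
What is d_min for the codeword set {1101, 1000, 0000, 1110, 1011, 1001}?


Comparing all pairs, minimum distance: 1
Can detect 0 errors, correct 0 errors

1


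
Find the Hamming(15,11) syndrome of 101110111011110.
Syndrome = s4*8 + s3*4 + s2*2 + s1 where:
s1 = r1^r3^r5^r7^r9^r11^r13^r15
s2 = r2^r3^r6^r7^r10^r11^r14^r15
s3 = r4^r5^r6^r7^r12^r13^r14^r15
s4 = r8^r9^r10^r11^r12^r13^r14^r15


s1=1, s2=0, s3=0, s4=0

Syndrome = 1 (error at position 1)


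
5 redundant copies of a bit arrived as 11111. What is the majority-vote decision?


Ones: 5 out of 5
Threshold: 3

1 (5/5 voted 1)


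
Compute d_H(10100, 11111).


XOR: 01011
Count of 1s: 3

3


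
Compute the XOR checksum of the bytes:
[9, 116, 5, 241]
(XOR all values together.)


XOR chain: 9 ^ 116 ^ 5 ^ 241 = 137

137


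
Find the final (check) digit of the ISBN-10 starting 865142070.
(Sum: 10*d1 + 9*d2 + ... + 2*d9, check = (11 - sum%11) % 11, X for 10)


Weighted sum: 236
236 mod 11 = 5

Check digit: 6


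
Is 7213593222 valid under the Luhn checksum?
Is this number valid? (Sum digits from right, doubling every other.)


Luhn sum = 36
36 mod 10 = 6

Invalid (Luhn sum mod 10 = 6)


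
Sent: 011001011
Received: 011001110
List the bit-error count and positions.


XOR: 000000101

2 error(s) at position(s): 6, 8


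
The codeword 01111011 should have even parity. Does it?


Number of 1s: 6

Yes, parity is correct (6 ones)


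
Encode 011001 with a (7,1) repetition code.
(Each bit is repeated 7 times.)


Each bit -> 7 copies

000000011111111111111000000000000001111111


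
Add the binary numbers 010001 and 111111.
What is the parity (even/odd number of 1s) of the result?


010001 = 17
111111 = 63
Sum = 80 = 1010000
1s count = 2

even parity (2 ones in 1010000)


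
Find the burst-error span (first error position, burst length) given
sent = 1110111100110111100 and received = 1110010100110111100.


XOR: 0000101000000000000

Burst at position 4, length 3


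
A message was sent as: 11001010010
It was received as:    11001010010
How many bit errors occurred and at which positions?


XOR: 00000000000

0 errors (received matches sent)


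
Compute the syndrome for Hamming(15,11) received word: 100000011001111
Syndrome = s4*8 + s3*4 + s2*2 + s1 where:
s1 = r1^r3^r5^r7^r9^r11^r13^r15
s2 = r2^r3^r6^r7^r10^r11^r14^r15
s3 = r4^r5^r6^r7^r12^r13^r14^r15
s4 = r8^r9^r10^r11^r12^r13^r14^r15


s1=0, s2=0, s3=0, s4=0

Syndrome = 0 (no error)


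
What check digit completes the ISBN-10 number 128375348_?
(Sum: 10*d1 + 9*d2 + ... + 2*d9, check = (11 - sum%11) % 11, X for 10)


Weighted sum: 220
220 mod 11 = 0

Check digit: 0


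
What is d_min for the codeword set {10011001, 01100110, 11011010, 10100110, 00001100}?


Comparing all pairs, minimum distance: 2
Can detect 1 errors, correct 0 errors

2


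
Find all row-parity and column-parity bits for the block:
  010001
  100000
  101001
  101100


Row parities: 0111
Column parities: 110100

Row P: 0111, Col P: 110100, Corner: 1


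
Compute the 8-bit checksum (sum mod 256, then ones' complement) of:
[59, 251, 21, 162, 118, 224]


Sum = 835 mod 256 = 67
Complement = 188

188


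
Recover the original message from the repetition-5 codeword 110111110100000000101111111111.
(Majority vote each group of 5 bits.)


Groups: 11011, 11101, 00000, 00010, 11111, 11111
Majority votes: 110011

110011


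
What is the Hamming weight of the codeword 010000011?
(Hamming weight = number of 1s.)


Counting 1s in 010000011

3


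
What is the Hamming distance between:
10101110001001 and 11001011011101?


XOR: 01100101010100
Count of 1s: 6

6


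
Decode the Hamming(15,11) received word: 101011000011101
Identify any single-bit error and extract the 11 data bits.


Syndrome = 4: error at position 4

Data: 11100011101 (corrected bit 4)


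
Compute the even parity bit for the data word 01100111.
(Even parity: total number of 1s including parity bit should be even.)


Number of 1s in data: 5
Parity bit: 1

1


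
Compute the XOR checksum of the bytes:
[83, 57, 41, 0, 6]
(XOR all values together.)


XOR chain: 83 ^ 57 ^ 41 ^ 0 ^ 6 = 69

69


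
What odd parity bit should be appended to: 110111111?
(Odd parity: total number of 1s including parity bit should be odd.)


Number of 1s in data: 8
Parity bit: 1

1


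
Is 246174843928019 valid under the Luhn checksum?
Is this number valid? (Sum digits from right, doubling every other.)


Luhn sum = 81
81 mod 10 = 1

Invalid (Luhn sum mod 10 = 1)


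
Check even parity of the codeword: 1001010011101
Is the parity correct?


Number of 1s: 7

No, parity error (7 ones)


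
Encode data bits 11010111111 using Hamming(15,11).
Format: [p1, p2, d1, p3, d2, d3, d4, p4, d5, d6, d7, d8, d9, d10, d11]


Parity bits: p1=0, p2=0, p3=0, p4=0

001010100111111


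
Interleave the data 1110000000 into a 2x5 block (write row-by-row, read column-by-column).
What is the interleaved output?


Matrix:
  11100
  00000
Read columns: 1010100000

1010100000


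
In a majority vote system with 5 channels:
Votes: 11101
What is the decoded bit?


Ones: 4 out of 5
Threshold: 3

1 (4/5 voted 1)


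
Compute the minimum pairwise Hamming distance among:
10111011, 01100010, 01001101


Comparing all pairs, minimum distance: 5
Can detect 4 errors, correct 2 errors

5


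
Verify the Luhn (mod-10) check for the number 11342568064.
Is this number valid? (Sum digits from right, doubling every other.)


Luhn sum = 37
37 mod 10 = 7

Invalid (Luhn sum mod 10 = 7)


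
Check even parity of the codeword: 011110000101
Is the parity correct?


Number of 1s: 6

Yes, parity is correct (6 ones)


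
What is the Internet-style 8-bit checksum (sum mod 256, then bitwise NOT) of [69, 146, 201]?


Sum = 416 mod 256 = 160
Complement = 95

95


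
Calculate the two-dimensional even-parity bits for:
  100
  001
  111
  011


Row parities: 1110
Column parities: 001

Row P: 1110, Col P: 001, Corner: 1


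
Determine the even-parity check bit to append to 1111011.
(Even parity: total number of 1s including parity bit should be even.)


Number of 1s in data: 6
Parity bit: 0

0


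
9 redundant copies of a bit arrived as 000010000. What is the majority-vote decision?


Ones: 1 out of 9
Threshold: 5

0 (1/9 voted 1)


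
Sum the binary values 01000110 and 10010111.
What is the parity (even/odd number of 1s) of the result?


01000110 = 70
10010111 = 151
Sum = 221 = 11011101
1s count = 6

even parity (6 ones in 11011101)


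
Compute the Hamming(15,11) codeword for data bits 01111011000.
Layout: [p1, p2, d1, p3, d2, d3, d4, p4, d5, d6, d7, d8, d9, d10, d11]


Parity bits: p1=0, p2=1, p3=0, p4=1

010011111011000


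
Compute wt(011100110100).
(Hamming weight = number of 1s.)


Counting 1s in 011100110100

6


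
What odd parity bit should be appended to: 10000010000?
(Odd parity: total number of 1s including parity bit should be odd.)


Number of 1s in data: 2
Parity bit: 1

1


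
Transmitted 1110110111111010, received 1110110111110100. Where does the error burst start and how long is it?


XOR: 0000000000001110

Burst at position 12, length 3


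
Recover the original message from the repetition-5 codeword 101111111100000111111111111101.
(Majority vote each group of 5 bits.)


Groups: 10111, 11111, 00000, 11111, 11111, 11101
Majority votes: 110111

110111


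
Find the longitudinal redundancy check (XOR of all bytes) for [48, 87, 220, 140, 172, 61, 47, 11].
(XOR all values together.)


XOR chain: 48 ^ 87 ^ 220 ^ 140 ^ 172 ^ 61 ^ 47 ^ 11 = 130

130


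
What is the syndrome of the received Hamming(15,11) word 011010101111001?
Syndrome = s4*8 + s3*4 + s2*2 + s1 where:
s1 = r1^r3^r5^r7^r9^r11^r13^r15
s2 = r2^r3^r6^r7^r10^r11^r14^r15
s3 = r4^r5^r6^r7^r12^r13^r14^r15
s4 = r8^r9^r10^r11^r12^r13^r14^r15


s1=0, s2=0, s3=0, s4=1

Syndrome = 8 (error at position 8)


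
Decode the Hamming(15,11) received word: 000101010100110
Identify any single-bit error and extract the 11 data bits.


Syndrome = 3: error at position 3

Data: 10100100110 (corrected bit 3)


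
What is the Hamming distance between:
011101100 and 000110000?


XOR: 011011100
Count of 1s: 5

5


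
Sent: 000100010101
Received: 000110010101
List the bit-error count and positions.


XOR: 000010000000

1 error(s) at position(s): 4


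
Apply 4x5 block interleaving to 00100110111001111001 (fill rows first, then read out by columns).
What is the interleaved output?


Matrix:
  00100
  11011
  10011
  11001
Read columns: 01110101100001100111

01110101100001100111


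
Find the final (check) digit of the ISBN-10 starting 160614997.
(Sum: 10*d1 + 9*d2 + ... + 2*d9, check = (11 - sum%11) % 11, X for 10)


Weighted sum: 209
209 mod 11 = 0

Check digit: 0


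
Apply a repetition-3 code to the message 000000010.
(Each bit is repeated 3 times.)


Each bit -> 3 copies

000000000000000000000111000


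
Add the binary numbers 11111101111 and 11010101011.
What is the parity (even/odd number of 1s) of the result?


11111101111 = 2031
11010101011 = 1707
Sum = 3738 = 111010011010
1s count = 7

odd parity (7 ones in 111010011010)


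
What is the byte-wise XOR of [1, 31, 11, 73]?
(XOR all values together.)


XOR chain: 1 ^ 31 ^ 11 ^ 73 = 92

92


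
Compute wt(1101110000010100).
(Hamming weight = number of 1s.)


Counting 1s in 1101110000010100

7


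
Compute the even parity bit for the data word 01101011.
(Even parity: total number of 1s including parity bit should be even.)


Number of 1s in data: 5
Parity bit: 1

1


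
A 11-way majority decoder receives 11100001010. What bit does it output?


Ones: 5 out of 11
Threshold: 6

0 (5/11 voted 1)


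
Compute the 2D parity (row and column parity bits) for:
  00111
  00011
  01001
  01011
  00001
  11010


Row parities: 100111
Column parities: 11101

Row P: 100111, Col P: 11101, Corner: 0


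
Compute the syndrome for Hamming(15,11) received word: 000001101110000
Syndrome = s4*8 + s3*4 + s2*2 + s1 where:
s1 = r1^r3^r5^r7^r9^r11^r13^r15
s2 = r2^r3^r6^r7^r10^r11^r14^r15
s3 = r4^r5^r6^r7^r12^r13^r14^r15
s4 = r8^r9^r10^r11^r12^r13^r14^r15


s1=1, s2=0, s3=0, s4=1

Syndrome = 9 (error at position 9)


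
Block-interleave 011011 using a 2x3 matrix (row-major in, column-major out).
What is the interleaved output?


Matrix:
  011
  011
Read columns: 001111

001111


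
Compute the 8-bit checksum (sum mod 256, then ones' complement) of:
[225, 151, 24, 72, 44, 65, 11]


Sum = 592 mod 256 = 80
Complement = 175

175


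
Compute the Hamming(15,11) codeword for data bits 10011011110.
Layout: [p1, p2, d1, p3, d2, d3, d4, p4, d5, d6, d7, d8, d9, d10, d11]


Parity bits: p1=1, p2=0, p3=0, p4=1

101000111011110


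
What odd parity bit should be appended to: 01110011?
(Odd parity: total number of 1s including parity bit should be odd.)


Number of 1s in data: 5
Parity bit: 0

0


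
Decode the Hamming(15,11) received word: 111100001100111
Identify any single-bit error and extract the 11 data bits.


Syndrome = 11: error at position 11

Data: 10001110111 (corrected bit 11)


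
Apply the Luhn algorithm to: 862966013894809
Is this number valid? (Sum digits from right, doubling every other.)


Luhn sum = 77
77 mod 10 = 7

Invalid (Luhn sum mod 10 = 7)


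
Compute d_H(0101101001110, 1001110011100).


XOR: 1100011010010
Count of 1s: 6

6


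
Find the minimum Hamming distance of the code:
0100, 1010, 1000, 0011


Comparing all pairs, minimum distance: 1
Can detect 0 errors, correct 0 errors

1


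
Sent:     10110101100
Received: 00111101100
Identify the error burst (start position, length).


XOR: 10001000000

Burst at position 0, length 5


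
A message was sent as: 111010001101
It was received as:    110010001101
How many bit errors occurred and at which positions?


XOR: 001000000000

1 error(s) at position(s): 2


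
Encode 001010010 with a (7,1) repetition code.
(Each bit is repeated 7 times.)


Each bit -> 7 copies

000000000000001111111000000011111110000000000000011111110000000


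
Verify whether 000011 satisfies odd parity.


Number of 1s: 2

No, parity error (2 ones)


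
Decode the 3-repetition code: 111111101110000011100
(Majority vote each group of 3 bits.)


Groups: 111, 111, 101, 110, 000, 011, 100
Majority votes: 1111010

1111010


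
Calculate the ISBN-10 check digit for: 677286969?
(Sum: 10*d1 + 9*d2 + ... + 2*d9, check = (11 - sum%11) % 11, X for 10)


Weighted sum: 343
343 mod 11 = 2

Check digit: 9


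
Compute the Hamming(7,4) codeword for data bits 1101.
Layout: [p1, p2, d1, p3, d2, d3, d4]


Parity bits: p1=1, p2=0, p3=0

1010101


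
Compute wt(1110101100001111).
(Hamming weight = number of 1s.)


Counting 1s in 1110101100001111

10


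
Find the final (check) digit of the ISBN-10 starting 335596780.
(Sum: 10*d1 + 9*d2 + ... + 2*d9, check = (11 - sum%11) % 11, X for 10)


Weighted sum: 268
268 mod 11 = 4

Check digit: 7


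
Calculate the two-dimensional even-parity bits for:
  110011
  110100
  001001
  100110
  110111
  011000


Row parities: 010110
Column parities: 000111

Row P: 010110, Col P: 000111, Corner: 1


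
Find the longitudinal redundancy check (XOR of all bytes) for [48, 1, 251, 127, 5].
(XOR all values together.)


XOR chain: 48 ^ 1 ^ 251 ^ 127 ^ 5 = 176

176


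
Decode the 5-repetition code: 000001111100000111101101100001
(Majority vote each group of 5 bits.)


Groups: 00000, 11111, 00000, 11110, 11011, 00001
Majority votes: 010110

010110


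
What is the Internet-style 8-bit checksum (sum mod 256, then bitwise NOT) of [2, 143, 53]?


Sum = 198 mod 256 = 198
Complement = 57

57


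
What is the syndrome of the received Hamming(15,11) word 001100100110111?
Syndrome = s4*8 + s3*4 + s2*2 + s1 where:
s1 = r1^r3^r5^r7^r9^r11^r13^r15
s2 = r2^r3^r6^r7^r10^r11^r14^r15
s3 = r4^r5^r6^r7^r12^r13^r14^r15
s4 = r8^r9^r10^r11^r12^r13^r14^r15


s1=1, s2=0, s3=1, s4=1

Syndrome = 13 (error at position 13)


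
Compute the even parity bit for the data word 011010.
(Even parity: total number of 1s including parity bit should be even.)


Number of 1s in data: 3
Parity bit: 1

1


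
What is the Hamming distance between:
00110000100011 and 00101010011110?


XOR: 00011010111101
Count of 1s: 8

8


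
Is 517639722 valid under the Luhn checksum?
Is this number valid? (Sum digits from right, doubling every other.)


Luhn sum = 42
42 mod 10 = 2

Invalid (Luhn sum mod 10 = 2)


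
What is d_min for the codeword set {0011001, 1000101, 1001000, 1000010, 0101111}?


Comparing all pairs, minimum distance: 2
Can detect 1 errors, correct 0 errors

2


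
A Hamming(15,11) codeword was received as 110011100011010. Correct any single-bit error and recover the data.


Syndrome = 14: error at position 14

Data: 01110011000 (corrected bit 14)


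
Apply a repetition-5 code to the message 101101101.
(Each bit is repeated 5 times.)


Each bit -> 5 copies

111110000011111111110000011111111110000011111


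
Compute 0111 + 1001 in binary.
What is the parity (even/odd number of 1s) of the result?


0111 = 7
1001 = 9
Sum = 16 = 10000
1s count = 1

odd parity (1 ones in 10000)


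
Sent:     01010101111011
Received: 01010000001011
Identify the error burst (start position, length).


XOR: 00000101110000

Burst at position 5, length 5


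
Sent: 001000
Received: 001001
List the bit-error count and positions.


XOR: 000001

1 error(s) at position(s): 5


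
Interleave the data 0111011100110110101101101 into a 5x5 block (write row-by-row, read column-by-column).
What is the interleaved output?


Matrix:
  01110
  11100
  11011
  01011
  01101
Read columns: 0110011111110011011000111

0110011111110011011000111


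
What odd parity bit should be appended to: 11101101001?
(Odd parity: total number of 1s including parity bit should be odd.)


Number of 1s in data: 7
Parity bit: 0

0


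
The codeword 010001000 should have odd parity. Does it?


Number of 1s: 2

No, parity error (2 ones)


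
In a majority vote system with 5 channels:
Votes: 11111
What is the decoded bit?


Ones: 5 out of 5
Threshold: 3

1 (5/5 voted 1)


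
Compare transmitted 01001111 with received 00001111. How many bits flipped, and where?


XOR: 01000000

1 error(s) at position(s): 1


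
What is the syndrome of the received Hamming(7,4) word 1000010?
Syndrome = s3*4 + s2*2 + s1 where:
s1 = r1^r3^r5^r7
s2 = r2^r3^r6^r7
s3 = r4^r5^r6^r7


s1=1, s2=1, s3=1

Syndrome = 7 (error at position 7)


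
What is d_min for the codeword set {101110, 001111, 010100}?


Comparing all pairs, minimum distance: 2
Can detect 1 errors, correct 0 errors

2


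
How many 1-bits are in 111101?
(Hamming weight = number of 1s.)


Counting 1s in 111101

5


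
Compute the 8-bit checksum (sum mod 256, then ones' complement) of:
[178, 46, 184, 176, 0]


Sum = 584 mod 256 = 72
Complement = 183

183


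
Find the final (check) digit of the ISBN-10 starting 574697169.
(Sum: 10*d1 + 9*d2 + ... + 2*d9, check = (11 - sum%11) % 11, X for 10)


Weighted sum: 316
316 mod 11 = 8

Check digit: 3


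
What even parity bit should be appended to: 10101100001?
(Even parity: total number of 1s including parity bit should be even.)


Number of 1s in data: 5
Parity bit: 1

1


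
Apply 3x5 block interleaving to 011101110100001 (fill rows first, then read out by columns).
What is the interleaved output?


Matrix:
  01110
  11101
  00001
Read columns: 010110110100011

010110110100011


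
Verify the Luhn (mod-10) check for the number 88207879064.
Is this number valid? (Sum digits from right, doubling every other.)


Luhn sum = 54
54 mod 10 = 4

Invalid (Luhn sum mod 10 = 4)


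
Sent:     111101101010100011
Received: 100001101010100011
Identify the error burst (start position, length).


XOR: 011100000000000000

Burst at position 1, length 3


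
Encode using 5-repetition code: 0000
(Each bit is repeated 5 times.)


Each bit -> 5 copies

00000000000000000000


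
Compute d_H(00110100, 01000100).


XOR: 01110000
Count of 1s: 3

3


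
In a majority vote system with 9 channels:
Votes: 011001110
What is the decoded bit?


Ones: 5 out of 9
Threshold: 5

1 (5/9 voted 1)


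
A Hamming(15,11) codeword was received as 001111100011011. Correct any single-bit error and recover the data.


Syndrome = 5: error at position 5

Data: 10110011011 (corrected bit 5)


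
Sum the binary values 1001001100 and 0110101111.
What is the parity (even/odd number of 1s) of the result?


1001001100 = 588
0110101111 = 431
Sum = 1019 = 1111111011
1s count = 9

odd parity (9 ones in 1111111011)


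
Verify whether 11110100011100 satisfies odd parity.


Number of 1s: 8

No, parity error (8 ones)


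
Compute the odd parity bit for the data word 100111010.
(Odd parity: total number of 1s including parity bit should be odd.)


Number of 1s in data: 5
Parity bit: 0

0


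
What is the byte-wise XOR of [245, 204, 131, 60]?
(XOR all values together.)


XOR chain: 245 ^ 204 ^ 131 ^ 60 = 134

134


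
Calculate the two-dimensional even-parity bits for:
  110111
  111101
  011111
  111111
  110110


Row parities: 11100
Column parities: 011100

Row P: 11100, Col P: 011100, Corner: 1


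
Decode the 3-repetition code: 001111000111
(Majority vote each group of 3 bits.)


Groups: 001, 111, 000, 111
Majority votes: 0101

0101


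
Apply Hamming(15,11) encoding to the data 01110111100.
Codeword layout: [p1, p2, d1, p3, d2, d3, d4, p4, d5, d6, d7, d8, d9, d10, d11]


Parity bits: p1=0, p2=0, p3=1, p4=0

000111100111100


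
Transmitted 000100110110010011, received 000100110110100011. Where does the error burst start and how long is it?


XOR: 000000000000110000

Burst at position 12, length 2


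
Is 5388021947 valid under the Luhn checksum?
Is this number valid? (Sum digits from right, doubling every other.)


Luhn sum = 47
47 mod 10 = 7

Invalid (Luhn sum mod 10 = 7)


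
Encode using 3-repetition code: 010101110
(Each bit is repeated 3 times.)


Each bit -> 3 copies

000111000111000111111111000


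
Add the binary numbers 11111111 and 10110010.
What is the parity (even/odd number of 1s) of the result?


11111111 = 255
10110010 = 178
Sum = 433 = 110110001
1s count = 5

odd parity (5 ones in 110110001)


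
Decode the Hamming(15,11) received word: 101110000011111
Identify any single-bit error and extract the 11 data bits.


Syndrome = 8: error at position 8

Data: 11000011111 (corrected bit 8)


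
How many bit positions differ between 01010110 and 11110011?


XOR: 10100101
Count of 1s: 4

4


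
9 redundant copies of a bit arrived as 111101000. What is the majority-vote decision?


Ones: 5 out of 9
Threshold: 5

1 (5/9 voted 1)


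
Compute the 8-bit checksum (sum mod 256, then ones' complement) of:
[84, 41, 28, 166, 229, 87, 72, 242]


Sum = 949 mod 256 = 181
Complement = 74

74


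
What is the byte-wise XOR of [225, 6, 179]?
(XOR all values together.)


XOR chain: 225 ^ 6 ^ 179 = 84

84


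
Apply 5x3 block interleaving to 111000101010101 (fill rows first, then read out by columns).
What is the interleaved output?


Matrix:
  111
  000
  101
  010
  101
Read columns: 101011001010101

101011001010101


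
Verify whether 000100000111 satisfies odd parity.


Number of 1s: 4

No, parity error (4 ones)


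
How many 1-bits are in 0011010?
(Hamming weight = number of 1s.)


Counting 1s in 0011010

3


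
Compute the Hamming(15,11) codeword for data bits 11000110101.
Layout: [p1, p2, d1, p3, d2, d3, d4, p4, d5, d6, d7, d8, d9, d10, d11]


Parity bits: p1=1, p2=0, p3=1, p4=0

101110000110101


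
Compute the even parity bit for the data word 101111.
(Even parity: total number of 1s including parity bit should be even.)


Number of 1s in data: 5
Parity bit: 1

1


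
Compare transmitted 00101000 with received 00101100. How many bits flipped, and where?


XOR: 00000100

1 error(s) at position(s): 5


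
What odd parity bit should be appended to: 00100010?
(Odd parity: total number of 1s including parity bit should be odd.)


Number of 1s in data: 2
Parity bit: 1

1


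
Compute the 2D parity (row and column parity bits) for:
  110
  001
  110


Row parities: 010
Column parities: 001

Row P: 010, Col P: 001, Corner: 1


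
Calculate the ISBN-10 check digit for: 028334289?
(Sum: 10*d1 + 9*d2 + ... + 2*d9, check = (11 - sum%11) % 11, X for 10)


Weighted sum: 191
191 mod 11 = 4

Check digit: 7


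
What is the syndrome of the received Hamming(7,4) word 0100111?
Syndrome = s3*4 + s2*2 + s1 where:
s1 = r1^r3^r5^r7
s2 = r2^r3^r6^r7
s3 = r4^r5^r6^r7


s1=0, s2=1, s3=1

Syndrome = 6 (error at position 6)


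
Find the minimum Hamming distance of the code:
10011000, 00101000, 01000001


Comparing all pairs, minimum distance: 3
Can detect 2 errors, correct 1 errors

3


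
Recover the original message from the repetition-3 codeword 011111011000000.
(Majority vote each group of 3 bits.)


Groups: 011, 111, 011, 000, 000
Majority votes: 11100

11100


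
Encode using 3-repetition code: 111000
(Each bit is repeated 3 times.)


Each bit -> 3 copies

111111111000000000


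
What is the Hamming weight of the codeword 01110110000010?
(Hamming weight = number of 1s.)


Counting 1s in 01110110000010

6


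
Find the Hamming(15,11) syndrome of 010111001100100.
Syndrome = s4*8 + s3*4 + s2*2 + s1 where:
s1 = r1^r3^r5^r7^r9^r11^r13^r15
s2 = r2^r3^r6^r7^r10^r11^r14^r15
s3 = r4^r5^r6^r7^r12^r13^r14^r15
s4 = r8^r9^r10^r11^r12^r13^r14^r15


s1=1, s2=1, s3=0, s4=1

Syndrome = 11 (error at position 11)


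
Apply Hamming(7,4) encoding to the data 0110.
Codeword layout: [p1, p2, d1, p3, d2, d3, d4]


Parity bits: p1=1, p2=1, p3=0

1100110


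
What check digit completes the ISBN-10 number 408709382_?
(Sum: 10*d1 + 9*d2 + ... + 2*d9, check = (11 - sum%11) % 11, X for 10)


Weighted sum: 238
238 mod 11 = 7

Check digit: 4


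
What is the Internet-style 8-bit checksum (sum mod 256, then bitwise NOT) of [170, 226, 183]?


Sum = 579 mod 256 = 67
Complement = 188

188


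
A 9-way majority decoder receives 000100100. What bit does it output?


Ones: 2 out of 9
Threshold: 5

0 (2/9 voted 1)


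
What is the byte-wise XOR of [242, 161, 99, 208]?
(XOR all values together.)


XOR chain: 242 ^ 161 ^ 99 ^ 208 = 224

224


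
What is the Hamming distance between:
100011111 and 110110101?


XOR: 010101010
Count of 1s: 4

4


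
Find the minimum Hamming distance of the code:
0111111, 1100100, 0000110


Comparing all pairs, minimum distance: 3
Can detect 2 errors, correct 1 errors

3


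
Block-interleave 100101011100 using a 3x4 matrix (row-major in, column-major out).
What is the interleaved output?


Matrix:
  1001
  0101
  1100
Read columns: 101011000110

101011000110


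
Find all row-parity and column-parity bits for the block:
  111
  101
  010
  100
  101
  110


Row parities: 101100
Column parities: 111

Row P: 101100, Col P: 111, Corner: 1


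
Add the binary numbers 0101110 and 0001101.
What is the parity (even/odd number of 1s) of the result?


0101110 = 46
0001101 = 13
Sum = 59 = 111011
1s count = 5

odd parity (5 ones in 111011)


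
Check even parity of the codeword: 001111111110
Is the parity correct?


Number of 1s: 9

No, parity error (9 ones)


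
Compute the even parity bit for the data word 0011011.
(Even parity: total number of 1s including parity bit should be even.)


Number of 1s in data: 4
Parity bit: 0

0


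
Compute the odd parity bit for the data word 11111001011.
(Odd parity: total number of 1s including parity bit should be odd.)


Number of 1s in data: 8
Parity bit: 1

1


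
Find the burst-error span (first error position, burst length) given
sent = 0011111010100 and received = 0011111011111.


XOR: 0000000001011

Burst at position 9, length 4


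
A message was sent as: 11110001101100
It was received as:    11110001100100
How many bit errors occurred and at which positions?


XOR: 00000000001000

1 error(s) at position(s): 10


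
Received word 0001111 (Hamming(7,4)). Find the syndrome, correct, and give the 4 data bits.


Syndrome = 0: no error detected

Data: 0111 (no errors)


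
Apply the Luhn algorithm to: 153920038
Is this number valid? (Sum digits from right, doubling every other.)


Luhn sum = 30
30 mod 10 = 0

Valid (Luhn sum mod 10 = 0)


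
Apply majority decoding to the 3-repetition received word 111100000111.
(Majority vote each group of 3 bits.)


Groups: 111, 100, 000, 111
Majority votes: 1001

1001


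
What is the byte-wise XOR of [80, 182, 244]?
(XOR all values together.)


XOR chain: 80 ^ 182 ^ 244 = 18

18


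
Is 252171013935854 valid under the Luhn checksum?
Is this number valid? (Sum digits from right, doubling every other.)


Luhn sum = 47
47 mod 10 = 7

Invalid (Luhn sum mod 10 = 7)


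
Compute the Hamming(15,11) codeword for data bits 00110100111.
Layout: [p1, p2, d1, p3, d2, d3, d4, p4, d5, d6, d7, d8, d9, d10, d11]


Parity bits: p1=1, p2=1, p3=1, p4=0

110101100100111


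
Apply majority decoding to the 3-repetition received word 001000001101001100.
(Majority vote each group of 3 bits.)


Groups: 001, 000, 001, 101, 001, 100
Majority votes: 000100

000100


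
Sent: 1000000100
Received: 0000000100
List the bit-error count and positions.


XOR: 1000000000

1 error(s) at position(s): 0


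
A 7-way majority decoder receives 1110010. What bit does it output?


Ones: 4 out of 7
Threshold: 4

1 (4/7 voted 1)


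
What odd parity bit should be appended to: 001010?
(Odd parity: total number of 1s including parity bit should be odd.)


Number of 1s in data: 2
Parity bit: 1

1


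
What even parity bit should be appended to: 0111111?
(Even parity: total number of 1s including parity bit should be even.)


Number of 1s in data: 6
Parity bit: 0

0


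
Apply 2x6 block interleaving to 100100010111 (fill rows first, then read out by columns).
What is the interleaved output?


Matrix:
  100100
  010111
Read columns: 100100110101

100100110101


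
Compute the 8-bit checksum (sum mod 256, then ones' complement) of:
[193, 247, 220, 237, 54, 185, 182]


Sum = 1318 mod 256 = 38
Complement = 217

217


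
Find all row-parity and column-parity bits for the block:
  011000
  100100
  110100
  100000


Row parities: 0011
Column parities: 101000

Row P: 0011, Col P: 101000, Corner: 0


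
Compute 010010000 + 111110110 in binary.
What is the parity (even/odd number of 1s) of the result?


010010000 = 144
111110110 = 502
Sum = 646 = 1010000110
1s count = 4

even parity (4 ones in 1010000110)


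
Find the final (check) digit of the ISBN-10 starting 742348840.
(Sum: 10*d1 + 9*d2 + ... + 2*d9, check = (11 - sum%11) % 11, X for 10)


Weighted sum: 251
251 mod 11 = 9

Check digit: 2


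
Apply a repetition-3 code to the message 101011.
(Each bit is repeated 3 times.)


Each bit -> 3 copies

111000111000111111


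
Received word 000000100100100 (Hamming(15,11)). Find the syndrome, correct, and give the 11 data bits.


Syndrome = 0: no error detected

Data: 00010100100 (no errors)


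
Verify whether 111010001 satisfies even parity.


Number of 1s: 5

No, parity error (5 ones)


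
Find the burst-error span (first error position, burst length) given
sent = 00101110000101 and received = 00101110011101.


XOR: 00000000011000

Burst at position 9, length 2


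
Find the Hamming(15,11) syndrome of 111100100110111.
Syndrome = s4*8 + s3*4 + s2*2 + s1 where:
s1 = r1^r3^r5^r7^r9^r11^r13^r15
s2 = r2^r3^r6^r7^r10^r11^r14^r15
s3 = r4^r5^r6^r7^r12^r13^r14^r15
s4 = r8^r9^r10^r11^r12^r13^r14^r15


s1=0, s2=1, s3=1, s4=1

Syndrome = 14 (error at position 14)


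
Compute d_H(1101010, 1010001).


XOR: 0111011
Count of 1s: 5

5


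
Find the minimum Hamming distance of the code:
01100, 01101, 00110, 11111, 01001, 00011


Comparing all pairs, minimum distance: 1
Can detect 0 errors, correct 0 errors

1


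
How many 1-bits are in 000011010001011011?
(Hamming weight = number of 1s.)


Counting 1s in 000011010001011011

8


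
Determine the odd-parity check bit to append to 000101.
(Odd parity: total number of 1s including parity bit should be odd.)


Number of 1s in data: 2
Parity bit: 1

1


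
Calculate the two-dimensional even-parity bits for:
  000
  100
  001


Row parities: 011
Column parities: 101

Row P: 011, Col P: 101, Corner: 0


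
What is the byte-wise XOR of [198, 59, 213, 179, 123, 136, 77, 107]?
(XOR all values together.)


XOR chain: 198 ^ 59 ^ 213 ^ 179 ^ 123 ^ 136 ^ 77 ^ 107 = 78

78


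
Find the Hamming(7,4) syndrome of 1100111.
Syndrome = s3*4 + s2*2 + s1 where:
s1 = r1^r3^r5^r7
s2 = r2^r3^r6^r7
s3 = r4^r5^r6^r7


s1=1, s2=1, s3=1

Syndrome = 7 (error at position 7)


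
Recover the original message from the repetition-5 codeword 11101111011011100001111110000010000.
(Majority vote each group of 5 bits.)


Groups: 11101, 11101, 10111, 00001, 11111, 00000, 10000
Majority votes: 1110100

1110100


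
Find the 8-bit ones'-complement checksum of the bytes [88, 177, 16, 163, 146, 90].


Sum = 680 mod 256 = 168
Complement = 87

87


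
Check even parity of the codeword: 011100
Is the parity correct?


Number of 1s: 3

No, parity error (3 ones)


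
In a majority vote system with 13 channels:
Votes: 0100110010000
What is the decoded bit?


Ones: 4 out of 13
Threshold: 7

0 (4/13 voted 1)


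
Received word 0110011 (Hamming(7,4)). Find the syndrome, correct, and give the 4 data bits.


Syndrome = 0: no error detected

Data: 1011 (no errors)


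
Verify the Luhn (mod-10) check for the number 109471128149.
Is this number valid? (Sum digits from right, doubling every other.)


Luhn sum = 50
50 mod 10 = 0

Valid (Luhn sum mod 10 = 0)


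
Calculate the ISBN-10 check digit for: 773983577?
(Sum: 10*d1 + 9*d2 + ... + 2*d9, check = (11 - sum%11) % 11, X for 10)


Weighted sum: 338
338 mod 11 = 8

Check digit: 3


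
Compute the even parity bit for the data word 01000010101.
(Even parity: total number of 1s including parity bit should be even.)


Number of 1s in data: 4
Parity bit: 0

0


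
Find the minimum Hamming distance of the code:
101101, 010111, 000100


Comparing all pairs, minimum distance: 3
Can detect 2 errors, correct 1 errors

3


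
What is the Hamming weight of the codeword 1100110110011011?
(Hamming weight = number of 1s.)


Counting 1s in 1100110110011011

10


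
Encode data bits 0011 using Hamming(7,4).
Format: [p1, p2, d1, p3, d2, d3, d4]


Parity bits: p1=1, p2=0, p3=0

1000011


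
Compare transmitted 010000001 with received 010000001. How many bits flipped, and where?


XOR: 000000000

0 errors (received matches sent)


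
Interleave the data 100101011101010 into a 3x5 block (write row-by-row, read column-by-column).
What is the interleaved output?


Matrix:
  10010
  10111
  01010
Read columns: 110001010111010

110001010111010


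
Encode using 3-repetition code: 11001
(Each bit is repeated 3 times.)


Each bit -> 3 copies

111111000000111


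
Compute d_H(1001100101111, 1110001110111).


XOR: 0111101011000
Count of 1s: 7

7


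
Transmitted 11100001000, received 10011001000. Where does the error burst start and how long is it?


XOR: 01111000000

Burst at position 1, length 4


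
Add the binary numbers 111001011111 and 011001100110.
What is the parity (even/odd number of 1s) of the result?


111001011111 = 3679
011001100110 = 1638
Sum = 5317 = 1010011000101
1s count = 6

even parity (6 ones in 1010011000101)


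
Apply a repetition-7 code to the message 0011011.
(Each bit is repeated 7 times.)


Each bit -> 7 copies

0000000000000011111111111111000000011111111111111


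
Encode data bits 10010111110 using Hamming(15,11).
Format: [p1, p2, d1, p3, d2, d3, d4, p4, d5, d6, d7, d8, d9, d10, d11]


Parity bits: p1=0, p2=1, p3=0, p4=1

011000110111110


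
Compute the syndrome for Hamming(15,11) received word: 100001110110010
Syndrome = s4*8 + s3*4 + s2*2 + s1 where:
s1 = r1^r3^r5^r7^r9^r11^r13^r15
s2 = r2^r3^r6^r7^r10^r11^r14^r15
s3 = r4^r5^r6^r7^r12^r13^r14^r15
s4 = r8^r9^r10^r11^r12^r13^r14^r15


s1=1, s2=1, s3=1, s4=0

Syndrome = 7 (error at position 7)


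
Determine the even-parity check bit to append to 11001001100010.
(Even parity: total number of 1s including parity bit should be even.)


Number of 1s in data: 6
Parity bit: 0

0


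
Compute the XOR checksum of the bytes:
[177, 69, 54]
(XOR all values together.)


XOR chain: 177 ^ 69 ^ 54 = 194

194


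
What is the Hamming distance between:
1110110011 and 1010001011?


XOR: 0100111000
Count of 1s: 4

4


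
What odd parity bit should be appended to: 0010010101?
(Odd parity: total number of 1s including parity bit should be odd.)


Number of 1s in data: 4
Parity bit: 1

1


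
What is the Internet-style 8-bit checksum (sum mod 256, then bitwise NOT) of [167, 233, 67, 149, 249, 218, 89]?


Sum = 1172 mod 256 = 148
Complement = 107

107


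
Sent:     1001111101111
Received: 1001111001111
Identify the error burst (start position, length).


XOR: 0000000100000

Burst at position 7, length 1


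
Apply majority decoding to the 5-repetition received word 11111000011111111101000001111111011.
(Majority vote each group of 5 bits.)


Groups: 11111, 00001, 11111, 11101, 00000, 11111, 11011
Majority votes: 1011011

1011011


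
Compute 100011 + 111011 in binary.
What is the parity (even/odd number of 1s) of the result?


100011 = 35
111011 = 59
Sum = 94 = 1011110
1s count = 5

odd parity (5 ones in 1011110)


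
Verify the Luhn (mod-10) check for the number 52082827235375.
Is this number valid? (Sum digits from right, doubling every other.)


Luhn sum = 55
55 mod 10 = 5

Invalid (Luhn sum mod 10 = 5)


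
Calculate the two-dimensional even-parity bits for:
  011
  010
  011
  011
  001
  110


Row parities: 010010
Column parities: 110

Row P: 010010, Col P: 110, Corner: 0


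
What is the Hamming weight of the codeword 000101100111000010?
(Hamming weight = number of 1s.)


Counting 1s in 000101100111000010

7


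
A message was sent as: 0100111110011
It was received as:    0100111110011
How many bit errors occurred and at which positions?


XOR: 0000000000000

0 errors (received matches sent)


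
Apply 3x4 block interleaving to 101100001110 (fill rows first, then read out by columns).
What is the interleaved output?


Matrix:
  1011
  0000
  1110
Read columns: 101001101100

101001101100


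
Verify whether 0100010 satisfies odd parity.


Number of 1s: 2

No, parity error (2 ones)


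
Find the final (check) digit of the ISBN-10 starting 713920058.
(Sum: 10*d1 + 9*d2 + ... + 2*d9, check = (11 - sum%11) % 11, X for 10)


Weighted sum: 209
209 mod 11 = 0

Check digit: 0


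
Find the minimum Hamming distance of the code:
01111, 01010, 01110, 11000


Comparing all pairs, minimum distance: 1
Can detect 0 errors, correct 0 errors

1


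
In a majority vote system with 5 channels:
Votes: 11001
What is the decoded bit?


Ones: 3 out of 5
Threshold: 3

1 (3/5 voted 1)


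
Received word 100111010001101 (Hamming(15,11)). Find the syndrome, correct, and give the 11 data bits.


Syndrome = 0: no error detected

Data: 01100001101 (no errors)


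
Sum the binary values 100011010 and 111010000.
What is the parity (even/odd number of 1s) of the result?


100011010 = 282
111010000 = 464
Sum = 746 = 1011101010
1s count = 6

even parity (6 ones in 1011101010)


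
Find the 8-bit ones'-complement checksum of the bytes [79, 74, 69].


Sum = 222 mod 256 = 222
Complement = 33

33


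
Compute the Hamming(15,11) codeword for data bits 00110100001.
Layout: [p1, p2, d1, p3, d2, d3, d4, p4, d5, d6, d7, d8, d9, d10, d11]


Parity bits: p1=0, p2=0, p3=1, p4=0

000101100100001


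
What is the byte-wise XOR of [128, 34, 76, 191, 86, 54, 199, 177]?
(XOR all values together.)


XOR chain: 128 ^ 34 ^ 76 ^ 191 ^ 86 ^ 54 ^ 199 ^ 177 = 71

71


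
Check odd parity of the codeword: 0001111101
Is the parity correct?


Number of 1s: 6

No, parity error (6 ones)


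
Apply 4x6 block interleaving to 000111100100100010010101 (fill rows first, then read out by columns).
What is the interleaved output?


Matrix:
  000111
  100100
  100010
  010101
Read columns: 011000010000110110101001

011000010000110110101001


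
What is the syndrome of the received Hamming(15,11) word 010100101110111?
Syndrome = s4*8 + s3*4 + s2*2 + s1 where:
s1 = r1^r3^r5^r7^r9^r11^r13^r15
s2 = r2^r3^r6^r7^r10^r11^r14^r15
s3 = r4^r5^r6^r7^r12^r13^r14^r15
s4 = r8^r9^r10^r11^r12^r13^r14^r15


s1=1, s2=0, s3=1, s4=0

Syndrome = 5 (error at position 5)
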